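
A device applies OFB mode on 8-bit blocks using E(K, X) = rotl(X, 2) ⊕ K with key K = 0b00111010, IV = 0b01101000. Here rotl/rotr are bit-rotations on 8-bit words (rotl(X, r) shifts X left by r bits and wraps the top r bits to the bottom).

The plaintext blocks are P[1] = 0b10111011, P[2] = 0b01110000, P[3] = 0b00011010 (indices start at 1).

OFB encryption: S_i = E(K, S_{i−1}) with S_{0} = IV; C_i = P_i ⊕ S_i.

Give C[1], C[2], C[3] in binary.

C[1] = 0b00100000, C[2] = 0b00100100, C[3] = 0b01110001

C[1]: S = E(K, 0b01101000) = 0b10011011; 0b10111011 ⊕ 0b10011011 = 0b00100000.
C[2]: S = E(K, 0b10011011) = 0b01010100; 0b01110000 ⊕ 0b01010100 = 0b00100100.
C[3]: S = E(K, 0b01010100) = 0b01101011; 0b00011010 ⊕ 0b01101011 = 0b01110001.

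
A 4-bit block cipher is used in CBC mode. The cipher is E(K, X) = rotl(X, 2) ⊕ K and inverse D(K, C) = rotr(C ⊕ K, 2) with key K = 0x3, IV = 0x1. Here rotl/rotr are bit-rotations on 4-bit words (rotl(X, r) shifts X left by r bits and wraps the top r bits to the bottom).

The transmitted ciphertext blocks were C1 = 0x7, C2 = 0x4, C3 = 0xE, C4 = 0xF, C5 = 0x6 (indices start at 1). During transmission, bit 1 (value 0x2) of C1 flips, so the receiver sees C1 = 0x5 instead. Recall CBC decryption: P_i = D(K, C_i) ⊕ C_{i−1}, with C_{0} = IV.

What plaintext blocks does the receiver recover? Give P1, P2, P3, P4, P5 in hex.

Only C1 changed, to 0x5. In CBC, a change in C_i garbles P_i and flips the same bit in P_{i+1}. Decrypting the received ciphertext:
P1: D(K, 0x5) = 0x9; 0x9 ⊕ 0x1 = 0x8.
P2: D(K, 0x4) = 0xD; 0xD ⊕ 0x5 = 0x8.
P3: D(K, 0xE) = 0x7; 0x7 ⊕ 0x4 = 0x3.
P4: D(K, 0xF) = 0x3; 0x3 ⊕ 0xE = 0xD.
P5: D(K, 0x6) = 0x5; 0x5 ⊕ 0xF = 0xA.
Blocks that differ from the original plaintext: P1, P2.

P1 = 0x8, P2 = 0x8, P3 = 0x3, P4 = 0xD, P5 = 0xA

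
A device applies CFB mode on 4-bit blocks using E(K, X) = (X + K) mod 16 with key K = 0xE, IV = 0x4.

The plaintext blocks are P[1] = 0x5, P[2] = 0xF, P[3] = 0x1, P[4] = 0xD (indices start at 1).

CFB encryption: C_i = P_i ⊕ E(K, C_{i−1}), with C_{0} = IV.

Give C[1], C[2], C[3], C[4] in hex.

C[1] = 0x7, C[2] = 0xA, C[3] = 0x9, C[4] = 0xA

C[1]: E(K, 0x4) = 0x2; 0x5 ⊕ 0x2 = 0x7.
C[2]: E(K, 0x7) = 0x5; 0xF ⊕ 0x5 = 0xA.
C[3]: E(K, 0xA) = 0x8; 0x1 ⊕ 0x8 = 0x9.
C[4]: E(K, 0x9) = 0x7; 0xD ⊕ 0x7 = 0xA.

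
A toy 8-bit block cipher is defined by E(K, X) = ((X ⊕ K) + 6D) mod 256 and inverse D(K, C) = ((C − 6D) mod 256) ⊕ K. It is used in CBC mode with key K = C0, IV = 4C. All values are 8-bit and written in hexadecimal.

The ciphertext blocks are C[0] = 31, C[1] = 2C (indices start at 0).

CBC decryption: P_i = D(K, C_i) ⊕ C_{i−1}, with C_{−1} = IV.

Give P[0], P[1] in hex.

P[0]: D(K, 31) = 04; 04 ⊕ 4C = 48.
P[1]: D(K, 2C) = 7F; 7F ⊕ 31 = 4E.

P[0] = 48, P[1] = 4E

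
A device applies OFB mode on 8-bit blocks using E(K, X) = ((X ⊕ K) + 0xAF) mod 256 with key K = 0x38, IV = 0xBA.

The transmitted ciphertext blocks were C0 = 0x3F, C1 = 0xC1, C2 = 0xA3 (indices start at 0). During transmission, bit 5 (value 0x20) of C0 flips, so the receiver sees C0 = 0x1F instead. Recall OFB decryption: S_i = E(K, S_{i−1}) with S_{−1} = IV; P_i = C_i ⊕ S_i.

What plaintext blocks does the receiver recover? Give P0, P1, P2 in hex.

Only C0 changed, to 0x1F. In OFB, a change in C_i flips the same bit in P_i only; the keystream is unaffected. Decrypting the received ciphertext:
P0: S = E(K, 0xBA) = 0x31; 0x1F ⊕ 0x31 = 0x2E.
P1: S = E(K, 0x31) = 0xB8; 0xC1 ⊕ 0xB8 = 0x79.
P2: S = E(K, 0xB8) = 0x2F; 0xA3 ⊕ 0x2F = 0x8C.
Blocks that differ from the original plaintext: P0.

P0 = 0x2E, P1 = 0x79, P2 = 0x8C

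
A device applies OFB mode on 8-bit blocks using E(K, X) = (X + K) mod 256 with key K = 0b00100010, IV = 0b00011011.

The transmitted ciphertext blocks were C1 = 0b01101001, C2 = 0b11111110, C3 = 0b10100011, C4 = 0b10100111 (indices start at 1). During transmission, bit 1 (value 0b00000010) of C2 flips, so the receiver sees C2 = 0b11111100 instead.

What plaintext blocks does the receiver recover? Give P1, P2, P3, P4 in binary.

P1 = 0b01010100, P2 = 0b10100011, P3 = 0b00100010, P4 = 0b00000100

OFB decryption: S_i = E(K, S_{i−1}) with S_{0} = IV; P_i = C_i ⊕ S_i.
Only C2 changed, to 0b11111100. In OFB, a change in C_i flips the same bit in P_i only; the keystream is unaffected. Decrypting the received ciphertext:
P1: S = E(K, 0b00011011) = 0b00111101; 0b01101001 ⊕ 0b00111101 = 0b01010100.
P2: S = E(K, 0b00111101) = 0b01011111; 0b11111100 ⊕ 0b01011111 = 0b10100011.
P3: S = E(K, 0b01011111) = 0b10000001; 0b10100011 ⊕ 0b10000001 = 0b00100010.
P4: S = E(K, 0b10000001) = 0b10100011; 0b10100111 ⊕ 0b10100011 = 0b00000100.
Blocks that differ from the original plaintext: P2.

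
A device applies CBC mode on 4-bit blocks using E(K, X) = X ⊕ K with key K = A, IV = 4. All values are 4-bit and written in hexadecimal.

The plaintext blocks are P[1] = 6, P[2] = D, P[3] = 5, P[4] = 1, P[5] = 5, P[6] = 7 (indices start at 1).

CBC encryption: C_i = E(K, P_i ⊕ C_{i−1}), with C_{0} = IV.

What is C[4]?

C[4] = B

C[1]: P[1] ⊕ 4 = 2; E(K, 2) = 8.
C[2]: P[2] ⊕ 8 = 5; E(K, 5) = F.
C[3]: P[3] ⊕ F = A; E(K, A) = 0.
C[4]: P[4] ⊕ 0 = 1; E(K, 1) = B.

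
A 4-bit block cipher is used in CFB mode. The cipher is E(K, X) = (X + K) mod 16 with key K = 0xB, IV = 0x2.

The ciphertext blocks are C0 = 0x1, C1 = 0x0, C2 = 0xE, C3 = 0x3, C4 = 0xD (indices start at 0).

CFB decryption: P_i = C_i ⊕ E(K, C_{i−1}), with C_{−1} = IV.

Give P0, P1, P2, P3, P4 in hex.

P0: E(K, 0x2) = 0xD; 0x1 ⊕ 0xD = 0xC.
P1: E(K, 0x1) = 0xC; 0x0 ⊕ 0xC = 0xC.
P2: E(K, 0x0) = 0xB; 0xE ⊕ 0xB = 0x5.
P3: E(K, 0xE) = 0x9; 0x3 ⊕ 0x9 = 0xA.
P4: E(K, 0x3) = 0xE; 0xD ⊕ 0xE = 0x3.

P0 = 0xC, P1 = 0xC, P2 = 0x5, P3 = 0xA, P4 = 0x3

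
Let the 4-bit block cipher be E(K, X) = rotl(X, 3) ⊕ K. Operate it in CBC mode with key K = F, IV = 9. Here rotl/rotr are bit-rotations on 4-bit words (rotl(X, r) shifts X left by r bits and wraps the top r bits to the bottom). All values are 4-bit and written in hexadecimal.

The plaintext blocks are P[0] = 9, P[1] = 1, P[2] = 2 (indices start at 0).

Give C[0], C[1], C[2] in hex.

CBC encryption: C_i = E(K, P_i ⊕ C_{i−1}), with C_{−1} = IV.
C[0]: P[0] ⊕ 9 = 0; E(K, 0) = F.
C[1]: P[1] ⊕ F = E; E(K, E) = 8.
C[2]: P[2] ⊕ 8 = A; E(K, A) = A.

C[0] = F, C[1] = 8, C[2] = A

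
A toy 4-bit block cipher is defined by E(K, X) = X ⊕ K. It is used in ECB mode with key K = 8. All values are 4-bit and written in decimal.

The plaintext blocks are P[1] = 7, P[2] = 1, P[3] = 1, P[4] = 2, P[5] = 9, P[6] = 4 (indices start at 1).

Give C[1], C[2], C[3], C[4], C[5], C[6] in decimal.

ECB encryption: C_i = E(K, P_i).
C[1]: E(K, 7) = 15.
C[2]: E(K, 1) = 9.
C[3]: E(K, 1) = 9.
C[4]: E(K, 2) = 10.
C[5]: E(K, 9) = 1.
C[6]: E(K, 4) = 12.

C[1] = 15, C[2] = 9, C[3] = 9, C[4] = 10, C[5] = 1, C[6] = 12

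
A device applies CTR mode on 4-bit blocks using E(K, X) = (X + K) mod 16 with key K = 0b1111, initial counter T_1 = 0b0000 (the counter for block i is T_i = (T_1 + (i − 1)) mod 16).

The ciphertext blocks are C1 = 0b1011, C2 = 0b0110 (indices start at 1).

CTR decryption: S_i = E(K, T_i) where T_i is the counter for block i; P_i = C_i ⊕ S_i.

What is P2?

P2 = 0b0110

P2: T = 0b0001, S = E(K, T) = 0b0000; 0b0110 ⊕ 0b0000 = 0b0110.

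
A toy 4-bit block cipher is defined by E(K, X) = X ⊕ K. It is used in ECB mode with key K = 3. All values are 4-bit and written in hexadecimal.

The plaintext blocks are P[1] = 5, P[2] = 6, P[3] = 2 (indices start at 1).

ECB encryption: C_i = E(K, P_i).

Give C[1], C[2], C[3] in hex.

C[1]: E(K, 5) = 6.
C[2]: E(K, 6) = 5.
C[3]: E(K, 2) = 1.

C[1] = 6, C[2] = 5, C[3] = 1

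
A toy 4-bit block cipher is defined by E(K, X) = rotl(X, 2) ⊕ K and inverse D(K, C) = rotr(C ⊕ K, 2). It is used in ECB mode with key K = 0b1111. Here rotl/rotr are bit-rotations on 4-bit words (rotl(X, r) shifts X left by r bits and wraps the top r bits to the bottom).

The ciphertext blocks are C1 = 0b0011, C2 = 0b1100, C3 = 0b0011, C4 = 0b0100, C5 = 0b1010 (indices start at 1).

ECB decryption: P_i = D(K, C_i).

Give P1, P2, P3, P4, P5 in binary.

P1 = 0b0011, P2 = 0b1100, P3 = 0b0011, P4 = 0b1110, P5 = 0b0101

P1: D(K, 0b0011) = 0b0011.
P2: D(K, 0b1100) = 0b1100.
P3: D(K, 0b0011) = 0b0011.
P4: D(K, 0b0100) = 0b1110.
P5: D(K, 0b1010) = 0b0101.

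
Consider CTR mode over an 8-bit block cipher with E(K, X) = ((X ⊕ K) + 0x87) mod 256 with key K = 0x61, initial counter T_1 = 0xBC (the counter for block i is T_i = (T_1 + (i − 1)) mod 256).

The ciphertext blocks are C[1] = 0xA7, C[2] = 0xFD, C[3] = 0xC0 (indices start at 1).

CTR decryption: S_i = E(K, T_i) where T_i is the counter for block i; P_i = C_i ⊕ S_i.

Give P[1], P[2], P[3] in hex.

P[1]: T = 0xBC, S = E(K, T) = 0x64; 0xA7 ⊕ 0x64 = 0xC3.
P[2]: T = 0xBD, S = E(K, T) = 0x63; 0xFD ⊕ 0x63 = 0x9E.
P[3]: T = 0xBE, S = E(K, T) = 0x66; 0xC0 ⊕ 0x66 = 0xA6.

P[1] = 0xC3, P[2] = 0x9E, P[3] = 0xA6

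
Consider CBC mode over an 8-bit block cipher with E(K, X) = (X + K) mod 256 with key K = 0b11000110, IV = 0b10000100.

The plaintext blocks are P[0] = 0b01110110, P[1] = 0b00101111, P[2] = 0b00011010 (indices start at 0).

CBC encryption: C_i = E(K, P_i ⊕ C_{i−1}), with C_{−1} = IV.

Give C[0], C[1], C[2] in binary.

C[0]: P[0] ⊕ 0b10000100 = 0b11110010; E(K, 0b11110010) = 0b10111000.
C[1]: P[1] ⊕ 0b10111000 = 0b10010111; E(K, 0b10010111) = 0b01011101.
C[2]: P[2] ⊕ 0b01011101 = 0b01000111; E(K, 0b01000111) = 0b00001101.

C[0] = 0b10111000, C[1] = 0b01011101, C[2] = 0b00001101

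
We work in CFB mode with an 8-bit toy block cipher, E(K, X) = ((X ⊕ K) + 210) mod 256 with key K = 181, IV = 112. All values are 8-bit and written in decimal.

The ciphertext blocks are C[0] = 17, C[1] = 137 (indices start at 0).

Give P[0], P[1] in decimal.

CFB decryption: P_i = C_i ⊕ E(K, C_{i−1}), with C_{−1} = IV.
P[0]: E(K, 112) = 151; 17 ⊕ 151 = 134.
P[1]: E(K, 17) = 118; 137 ⊕ 118 = 255.

P[0] = 134, P[1] = 255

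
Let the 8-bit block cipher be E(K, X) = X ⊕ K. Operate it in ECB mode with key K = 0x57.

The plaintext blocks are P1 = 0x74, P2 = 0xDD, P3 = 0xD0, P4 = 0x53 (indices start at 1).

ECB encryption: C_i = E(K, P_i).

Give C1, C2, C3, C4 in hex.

C1 = 0x23, C2 = 0x8A, C3 = 0x87, C4 = 0x04

C1: E(K, 0x74) = 0x23.
C2: E(K, 0xDD) = 0x8A.
C3: E(K, 0xD0) = 0x87.
C4: E(K, 0x53) = 0x04.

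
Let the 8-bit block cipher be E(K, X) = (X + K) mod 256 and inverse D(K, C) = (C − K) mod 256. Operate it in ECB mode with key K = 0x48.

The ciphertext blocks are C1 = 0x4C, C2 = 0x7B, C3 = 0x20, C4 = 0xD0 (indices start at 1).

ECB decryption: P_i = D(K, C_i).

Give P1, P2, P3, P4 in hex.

P1 = 0x04, P2 = 0x33, P3 = 0xD8, P4 = 0x88

P1: D(K, 0x4C) = 0x04.
P2: D(K, 0x7B) = 0x33.
P3: D(K, 0x20) = 0xD8.
P4: D(K, 0xD0) = 0x88.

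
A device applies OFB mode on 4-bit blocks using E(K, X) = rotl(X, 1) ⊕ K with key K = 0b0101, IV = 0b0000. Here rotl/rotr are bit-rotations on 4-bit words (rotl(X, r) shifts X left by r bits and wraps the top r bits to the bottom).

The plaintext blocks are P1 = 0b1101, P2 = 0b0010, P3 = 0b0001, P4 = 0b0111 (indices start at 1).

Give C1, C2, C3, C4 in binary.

OFB encryption: S_i = E(K, S_{i−1}) with S_{0} = IV; C_i = P_i ⊕ S_i.
C1: S = E(K, 0b0000) = 0b0101; 0b1101 ⊕ 0b0101 = 0b1000.
C2: S = E(K, 0b0101) = 0b1111; 0b0010 ⊕ 0b1111 = 0b1101.
C3: S = E(K, 0b1111) = 0b1010; 0b0001 ⊕ 0b1010 = 0b1011.
C4: S = E(K, 0b1010) = 0b0000; 0b0111 ⊕ 0b0000 = 0b0111.

C1 = 0b1000, C2 = 0b1101, C3 = 0b1011, C4 = 0b0111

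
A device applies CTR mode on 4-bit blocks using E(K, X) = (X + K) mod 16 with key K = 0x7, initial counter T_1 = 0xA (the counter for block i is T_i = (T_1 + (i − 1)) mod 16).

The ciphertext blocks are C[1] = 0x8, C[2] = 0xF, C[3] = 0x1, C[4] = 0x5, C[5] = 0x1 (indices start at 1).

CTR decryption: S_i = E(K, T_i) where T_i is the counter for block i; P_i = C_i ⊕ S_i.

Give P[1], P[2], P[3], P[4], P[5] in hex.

P[1]: T = 0xA, S = E(K, T) = 0x1; 0x8 ⊕ 0x1 = 0x9.
P[2]: T = 0xB, S = E(K, T) = 0x2; 0xF ⊕ 0x2 = 0xD.
P[3]: T = 0xC, S = E(K, T) = 0x3; 0x1 ⊕ 0x3 = 0x2.
P[4]: T = 0xD, S = E(K, T) = 0x4; 0x5 ⊕ 0x4 = 0x1.
P[5]: T = 0xE, S = E(K, T) = 0x5; 0x1 ⊕ 0x5 = 0x4.

P[1] = 0x9, P[2] = 0xD, P[3] = 0x2, P[4] = 0x1, P[5] = 0x4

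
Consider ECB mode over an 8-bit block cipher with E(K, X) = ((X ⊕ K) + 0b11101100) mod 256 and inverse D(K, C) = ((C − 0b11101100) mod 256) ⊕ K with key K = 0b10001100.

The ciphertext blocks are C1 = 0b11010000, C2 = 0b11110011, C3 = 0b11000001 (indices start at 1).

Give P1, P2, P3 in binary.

P1 = 0b01101000, P2 = 0b10001011, P3 = 0b01011001

ECB decryption: P_i = D(K, C_i).
P1: D(K, 0b11010000) = 0b01101000.
P2: D(K, 0b11110011) = 0b10001011.
P3: D(K, 0b11000001) = 0b01011001.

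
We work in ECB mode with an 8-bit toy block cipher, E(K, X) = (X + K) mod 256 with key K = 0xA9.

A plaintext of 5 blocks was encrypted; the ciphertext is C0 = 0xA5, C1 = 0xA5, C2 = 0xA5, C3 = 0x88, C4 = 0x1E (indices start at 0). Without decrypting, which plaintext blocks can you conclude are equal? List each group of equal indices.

P0 = P1 = P2

ECB encrypts each block independently with the same key, so equal ciphertext blocks imply equal plaintext blocks.
C0 = C1 = C2 = 0xA5, so P0 = P1 = P2.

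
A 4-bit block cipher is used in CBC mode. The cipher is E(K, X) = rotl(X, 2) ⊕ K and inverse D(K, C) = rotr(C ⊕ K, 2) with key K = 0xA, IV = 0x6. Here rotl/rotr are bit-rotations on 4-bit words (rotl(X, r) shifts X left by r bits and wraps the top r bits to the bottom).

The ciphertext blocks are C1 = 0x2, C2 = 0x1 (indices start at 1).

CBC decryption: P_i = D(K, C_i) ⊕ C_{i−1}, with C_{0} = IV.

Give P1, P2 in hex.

P1: D(K, 0x2) = 0x2; 0x2 ⊕ 0x6 = 0x4.
P2: D(K, 0x1) = 0xE; 0xE ⊕ 0x2 = 0xC.

P1 = 0x4, P2 = 0xC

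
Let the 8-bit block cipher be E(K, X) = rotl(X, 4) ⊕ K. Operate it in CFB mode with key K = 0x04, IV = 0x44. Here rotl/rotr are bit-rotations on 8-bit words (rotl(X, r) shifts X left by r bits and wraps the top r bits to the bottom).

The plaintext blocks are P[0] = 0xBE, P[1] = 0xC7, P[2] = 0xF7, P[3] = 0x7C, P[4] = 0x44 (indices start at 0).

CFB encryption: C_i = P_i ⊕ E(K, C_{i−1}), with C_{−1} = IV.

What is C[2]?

C[0]: E(K, 0x44) = 0x40; 0xBE ⊕ 0x40 = 0xFE.
C[1]: E(K, 0xFE) = 0xEB; 0xC7 ⊕ 0xEB = 0x2C.
C[2]: E(K, 0x2C) = 0xC6; 0xF7 ⊕ 0xC6 = 0x31.

C[2] = 0x31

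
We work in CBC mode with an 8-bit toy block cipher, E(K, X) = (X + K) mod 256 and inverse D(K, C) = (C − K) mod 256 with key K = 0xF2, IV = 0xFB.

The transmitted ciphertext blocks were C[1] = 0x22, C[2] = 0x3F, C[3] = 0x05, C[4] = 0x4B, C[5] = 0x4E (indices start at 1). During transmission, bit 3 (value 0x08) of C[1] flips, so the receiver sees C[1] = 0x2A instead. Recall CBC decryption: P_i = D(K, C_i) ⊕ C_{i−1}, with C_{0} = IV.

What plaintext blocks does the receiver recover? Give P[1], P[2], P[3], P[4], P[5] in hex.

P[1] = 0xC3, P[2] = 0x67, P[3] = 0x2C, P[4] = 0x5C, P[5] = 0x17

Only C[1] changed, to 0x2A. In CBC, a change in C_i garbles P_i and flips the same bit in P_{i+1}. Decrypting the received ciphertext:
P[1]: D(K, 0x2A) = 0x38; 0x38 ⊕ 0xFB = 0xC3.
P[2]: D(K, 0x3F) = 0x4D; 0x4D ⊕ 0x2A = 0x67.
P[3]: D(K, 0x05) = 0x13; 0x13 ⊕ 0x3F = 0x2C.
P[4]: D(K, 0x4B) = 0x59; 0x59 ⊕ 0x05 = 0x5C.
P[5]: D(K, 0x4E) = 0x5C; 0x5C ⊕ 0x4B = 0x17.
Blocks that differ from the original plaintext: P[1], P[2].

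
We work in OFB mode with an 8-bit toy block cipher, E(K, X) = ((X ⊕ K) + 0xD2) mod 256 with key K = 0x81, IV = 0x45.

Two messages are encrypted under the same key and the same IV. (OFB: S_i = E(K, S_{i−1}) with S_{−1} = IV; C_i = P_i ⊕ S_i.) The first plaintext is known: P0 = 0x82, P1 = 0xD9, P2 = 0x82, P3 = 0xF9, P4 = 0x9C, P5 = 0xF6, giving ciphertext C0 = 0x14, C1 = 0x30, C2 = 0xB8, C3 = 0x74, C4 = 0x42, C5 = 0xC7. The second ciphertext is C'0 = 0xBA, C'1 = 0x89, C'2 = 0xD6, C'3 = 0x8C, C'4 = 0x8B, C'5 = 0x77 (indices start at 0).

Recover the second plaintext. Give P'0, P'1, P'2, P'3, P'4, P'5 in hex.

P'0 = 0x2C, P'1 = 0x60, P'2 = 0xEC, P'3 = 0x01, P'4 = 0x55, P'5 = 0x46

In OFB with a reused IV, both messages share the same keystream S_i, so C_i ⊕ C'_i = P_i ⊕ P'_i and thus P'_i = P_i ⊕ C_i ⊕ C'_i.
P'0: 0x82 ⊕ 0x14 ⊕ 0xBA = 0x2C.
P'1: 0xD9 ⊕ 0x30 ⊕ 0x89 = 0x60.
P'2: 0x82 ⊕ 0xB8 ⊕ 0xD6 = 0xEC.
P'3: 0xF9 ⊕ 0x74 ⊕ 0x8C = 0x01.
P'4: 0x9C ⊕ 0x42 ⊕ 0x8B = 0x55.
P'5: 0xF6 ⊕ 0xC7 ⊕ 0x77 = 0x46.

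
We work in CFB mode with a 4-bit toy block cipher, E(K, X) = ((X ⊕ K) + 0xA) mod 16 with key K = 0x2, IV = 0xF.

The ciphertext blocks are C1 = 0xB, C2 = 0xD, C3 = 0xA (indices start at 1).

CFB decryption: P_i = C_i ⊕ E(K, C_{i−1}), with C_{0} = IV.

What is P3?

P3 = 0x3

P3: E(K, 0xD) = 0x9; 0xA ⊕ 0x9 = 0x3.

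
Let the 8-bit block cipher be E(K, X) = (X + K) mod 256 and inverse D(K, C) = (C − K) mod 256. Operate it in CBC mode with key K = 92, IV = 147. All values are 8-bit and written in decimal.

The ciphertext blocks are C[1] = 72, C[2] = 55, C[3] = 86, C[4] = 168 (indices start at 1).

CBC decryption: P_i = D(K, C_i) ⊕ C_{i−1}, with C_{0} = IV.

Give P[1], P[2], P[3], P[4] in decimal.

P[1] = 127, P[2] = 147, P[3] = 205, P[4] = 26

P[1]: D(K, 72) = 236; 236 ⊕ 147 = 127.
P[2]: D(K, 55) = 219; 219 ⊕ 72 = 147.
P[3]: D(K, 86) = 250; 250 ⊕ 55 = 205.
P[4]: D(K, 168) = 76; 76 ⊕ 86 = 26.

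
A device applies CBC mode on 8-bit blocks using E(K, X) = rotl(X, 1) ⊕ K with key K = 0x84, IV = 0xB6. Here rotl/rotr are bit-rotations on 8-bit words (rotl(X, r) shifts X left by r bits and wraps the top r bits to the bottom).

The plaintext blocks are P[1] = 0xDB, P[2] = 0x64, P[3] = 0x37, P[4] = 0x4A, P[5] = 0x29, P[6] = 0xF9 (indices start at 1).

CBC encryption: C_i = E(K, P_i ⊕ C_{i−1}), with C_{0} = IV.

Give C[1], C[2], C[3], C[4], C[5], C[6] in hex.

C[1]: P[1] ⊕ 0xB6 = 0x6D; E(K, 0x6D) = 0x5E.
C[2]: P[2] ⊕ 0x5E = 0x3A; E(K, 0x3A) = 0xF0.
C[3]: P[3] ⊕ 0xF0 = 0xC7; E(K, 0xC7) = 0x0B.
C[4]: P[4] ⊕ 0x0B = 0x41; E(K, 0x41) = 0x06.
C[5]: P[5] ⊕ 0x06 = 0x2F; E(K, 0x2F) = 0xDA.
C[6]: P[6] ⊕ 0xDA = 0x23; E(K, 0x23) = 0xC2.

C[1] = 0x5E, C[2] = 0xF0, C[3] = 0x0B, C[4] = 0x06, C[5] = 0xDA, C[6] = 0xC2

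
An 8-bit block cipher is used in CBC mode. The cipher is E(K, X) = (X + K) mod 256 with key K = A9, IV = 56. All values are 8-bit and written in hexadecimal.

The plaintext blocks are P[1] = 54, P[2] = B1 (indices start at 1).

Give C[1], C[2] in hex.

C[1] = AB, C[2] = C3

CBC encryption: C_i = E(K, P_i ⊕ C_{i−1}), with C_{0} = IV.
C[1]: P[1] ⊕ 56 = 02; E(K, 02) = AB.
C[2]: P[2] ⊕ AB = 1A; E(K, 1A) = C3.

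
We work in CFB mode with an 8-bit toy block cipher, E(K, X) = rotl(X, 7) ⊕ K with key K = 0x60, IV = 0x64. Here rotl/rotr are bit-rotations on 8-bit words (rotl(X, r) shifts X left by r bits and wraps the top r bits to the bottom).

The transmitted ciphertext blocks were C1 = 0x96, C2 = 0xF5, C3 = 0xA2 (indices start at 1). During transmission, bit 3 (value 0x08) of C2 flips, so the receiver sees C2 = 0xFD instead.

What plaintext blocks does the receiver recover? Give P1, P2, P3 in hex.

P1 = 0xC4, P2 = 0xD6, P3 = 0x3C

CFB decryption: P_i = C_i ⊕ E(K, C_{i−1}), with C_{0} = IV.
Only C2 changed, to 0xFD. In CFB, a change in C_i flips the same bit in P_i and garbles P_{i+1}. Decrypting the received ciphertext:
P1: E(K, 0x64) = 0x52; 0x96 ⊕ 0x52 = 0xC4.
P2: E(K, 0x96) = 0x2B; 0xFD ⊕ 0x2B = 0xD6.
P3: E(K, 0xFD) = 0x9E; 0xA2 ⊕ 0x9E = 0x3C.
Blocks that differ from the original plaintext: P2, P3.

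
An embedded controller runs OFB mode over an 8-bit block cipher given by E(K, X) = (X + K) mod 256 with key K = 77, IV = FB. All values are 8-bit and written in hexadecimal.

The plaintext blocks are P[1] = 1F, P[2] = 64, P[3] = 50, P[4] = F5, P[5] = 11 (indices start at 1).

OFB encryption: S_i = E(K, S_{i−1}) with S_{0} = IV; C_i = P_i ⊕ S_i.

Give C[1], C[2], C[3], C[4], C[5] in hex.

C[1]: S = E(K, FB) = 72; 1F ⊕ 72 = 6D.
C[2]: S = E(K, 72) = E9; 64 ⊕ E9 = 8D.
C[3]: S = E(K, E9) = 60; 50 ⊕ 60 = 30.
C[4]: S = E(K, 60) = D7; F5 ⊕ D7 = 22.
C[5]: S = E(K, D7) = 4E; 11 ⊕ 4E = 5F.

C[1] = 6D, C[2] = 8D, C[3] = 30, C[4] = 22, C[5] = 5F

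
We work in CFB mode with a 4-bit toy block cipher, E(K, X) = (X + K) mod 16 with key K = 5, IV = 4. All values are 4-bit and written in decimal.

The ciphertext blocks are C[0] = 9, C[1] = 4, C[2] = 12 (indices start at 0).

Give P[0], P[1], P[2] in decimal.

CFB decryption: P_i = C_i ⊕ E(K, C_{i−1}), with C_{−1} = IV.
P[0]: E(K, 4) = 9; 9 ⊕ 9 = 0.
P[1]: E(K, 9) = 14; 4 ⊕ 14 = 10.
P[2]: E(K, 4) = 9; 12 ⊕ 9 = 5.

P[0] = 0, P[1] = 10, P[2] = 5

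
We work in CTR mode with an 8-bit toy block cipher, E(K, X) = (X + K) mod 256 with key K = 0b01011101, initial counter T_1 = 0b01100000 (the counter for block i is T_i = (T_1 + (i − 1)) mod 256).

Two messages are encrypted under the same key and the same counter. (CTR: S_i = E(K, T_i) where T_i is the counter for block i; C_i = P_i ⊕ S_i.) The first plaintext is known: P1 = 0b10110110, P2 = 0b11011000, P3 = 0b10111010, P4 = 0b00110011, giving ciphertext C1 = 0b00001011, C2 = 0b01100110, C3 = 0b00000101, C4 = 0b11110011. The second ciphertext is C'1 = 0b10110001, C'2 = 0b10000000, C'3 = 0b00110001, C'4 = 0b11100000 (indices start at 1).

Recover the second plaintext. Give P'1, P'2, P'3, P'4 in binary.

In CTR with a reused counter, both messages share the same keystream S_i, so C_i ⊕ C'_i = P_i ⊕ P'_i and thus P'_i = P_i ⊕ C_i ⊕ C'_i.
P'1: 0b10110110 ⊕ 0b00001011 ⊕ 0b10110001 = 0b00001100.
P'2: 0b11011000 ⊕ 0b01100110 ⊕ 0b10000000 = 0b00111110.
P'3: 0b10111010 ⊕ 0b00000101 ⊕ 0b00110001 = 0b10001110.
P'4: 0b00110011 ⊕ 0b11110011 ⊕ 0b11100000 = 0b00100000.

P'1 = 0b00001100, P'2 = 0b00111110, P'3 = 0b10001110, P'4 = 0b00100000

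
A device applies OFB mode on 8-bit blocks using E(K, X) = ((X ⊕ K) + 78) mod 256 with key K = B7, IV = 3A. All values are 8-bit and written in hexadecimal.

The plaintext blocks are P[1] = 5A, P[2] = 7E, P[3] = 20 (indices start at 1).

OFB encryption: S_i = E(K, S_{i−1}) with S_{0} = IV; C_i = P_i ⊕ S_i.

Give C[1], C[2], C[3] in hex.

C[1]: S = E(K, 3A) = 05; 5A ⊕ 05 = 5F.
C[2]: S = E(K, 05) = 2A; 7E ⊕ 2A = 54.
C[3]: S = E(K, 2A) = 15; 20 ⊕ 15 = 35.

C[1] = 5F, C[2] = 54, C[3] = 35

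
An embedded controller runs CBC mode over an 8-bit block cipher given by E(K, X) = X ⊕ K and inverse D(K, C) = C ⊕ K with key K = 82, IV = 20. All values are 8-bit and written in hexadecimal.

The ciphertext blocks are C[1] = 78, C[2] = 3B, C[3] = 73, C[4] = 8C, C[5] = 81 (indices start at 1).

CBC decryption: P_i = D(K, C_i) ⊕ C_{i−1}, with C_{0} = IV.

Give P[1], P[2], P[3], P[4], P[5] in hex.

P[1] = DA, P[2] = C1, P[3] = CA, P[4] = 7D, P[5] = 8F

P[1]: D(K, 78) = FA; FA ⊕ 20 = DA.
P[2]: D(K, 3B) = B9; B9 ⊕ 78 = C1.
P[3]: D(K, 73) = F1; F1 ⊕ 3B = CA.
P[4]: D(K, 8C) = 0E; 0E ⊕ 73 = 7D.
P[5]: D(K, 81) = 03; 03 ⊕ 8C = 8F.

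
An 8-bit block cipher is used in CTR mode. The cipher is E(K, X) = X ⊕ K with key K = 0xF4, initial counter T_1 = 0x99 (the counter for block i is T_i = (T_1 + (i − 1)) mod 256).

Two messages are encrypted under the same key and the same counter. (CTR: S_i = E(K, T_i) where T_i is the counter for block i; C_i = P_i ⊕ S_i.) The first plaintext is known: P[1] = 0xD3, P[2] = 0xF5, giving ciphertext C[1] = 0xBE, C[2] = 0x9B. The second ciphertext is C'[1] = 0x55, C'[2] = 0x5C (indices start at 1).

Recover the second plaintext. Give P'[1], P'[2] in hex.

In CTR with a reused counter, both messages share the same keystream S_i, so C_i ⊕ C'_i = P_i ⊕ P'_i and thus P'_i = P_i ⊕ C_i ⊕ C'_i.
P'[1]: 0xD3 ⊕ 0xBE ⊕ 0x55 = 0x38.
P'[2]: 0xF5 ⊕ 0x9B ⊕ 0x5C = 0x32.

P'[1] = 0x38, P'[2] = 0x32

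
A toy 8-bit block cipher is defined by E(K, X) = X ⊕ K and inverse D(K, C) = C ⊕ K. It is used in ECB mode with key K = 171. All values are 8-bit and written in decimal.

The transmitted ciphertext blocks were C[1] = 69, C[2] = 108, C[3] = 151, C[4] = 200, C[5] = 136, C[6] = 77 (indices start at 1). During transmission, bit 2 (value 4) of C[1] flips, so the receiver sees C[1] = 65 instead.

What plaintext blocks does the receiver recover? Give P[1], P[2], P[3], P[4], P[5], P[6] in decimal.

ECB decryption: P_i = D(K, C_i).
Only C[1] changed, to 65. In ECB, a change in C_i affects only P_i. Decrypting the received ciphertext:
P[1]: D(K, 65) = 234.
P[2]: D(K, 108) = 199.
P[3]: D(K, 151) = 60.
P[4]: D(K, 200) = 99.
P[5]: D(K, 136) = 35.
P[6]: D(K, 77) = 230.
Blocks that differ from the original plaintext: P[1].

P[1] = 234, P[2] = 199, P[3] = 60, P[4] = 99, P[5] = 35, P[6] = 230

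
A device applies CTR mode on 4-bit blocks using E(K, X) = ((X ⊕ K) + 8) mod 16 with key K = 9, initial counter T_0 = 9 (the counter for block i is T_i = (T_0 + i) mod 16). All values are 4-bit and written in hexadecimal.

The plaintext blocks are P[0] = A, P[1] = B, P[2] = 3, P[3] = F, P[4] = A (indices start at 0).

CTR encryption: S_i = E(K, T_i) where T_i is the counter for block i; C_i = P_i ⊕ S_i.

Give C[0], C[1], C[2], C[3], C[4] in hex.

C[0]: T = 9, S = E(K, T) = 8; A ⊕ 8 = 2.
C[1]: T = A, S = E(K, T) = B; B ⊕ B = 0.
C[2]: T = B, S = E(K, T) = A; 3 ⊕ A = 9.
C[3]: T = C, S = E(K, T) = D; F ⊕ D = 2.
C[4]: T = D, S = E(K, T) = C; A ⊕ C = 6.

C[0] = 2, C[1] = 0, C[2] = 9, C[3] = 2, C[4] = 6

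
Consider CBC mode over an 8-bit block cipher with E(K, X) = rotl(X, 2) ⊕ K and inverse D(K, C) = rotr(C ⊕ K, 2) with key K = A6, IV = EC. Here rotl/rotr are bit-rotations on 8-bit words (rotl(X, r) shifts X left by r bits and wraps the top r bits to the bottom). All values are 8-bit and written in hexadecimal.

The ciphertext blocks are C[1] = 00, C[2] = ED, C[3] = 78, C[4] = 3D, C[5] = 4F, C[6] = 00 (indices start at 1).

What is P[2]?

CBC decryption: P_i = D(K, C_i) ⊕ C_{i−1}, with C_{0} = IV.
P[2]: D(K, ED) = D2; D2 ⊕ 00 = D2.

P[2] = D2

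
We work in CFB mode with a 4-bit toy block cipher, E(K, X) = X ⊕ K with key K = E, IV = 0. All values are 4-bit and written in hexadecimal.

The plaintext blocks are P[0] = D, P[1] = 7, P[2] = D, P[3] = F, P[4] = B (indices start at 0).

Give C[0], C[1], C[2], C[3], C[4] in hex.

CFB encryption: C_i = P_i ⊕ E(K, C_{i−1}), with C_{−1} = IV.
C[0]: E(K, 0) = E; D ⊕ E = 3.
C[1]: E(K, 3) = D; 7 ⊕ D = A.
C[2]: E(K, A) = 4; D ⊕ 4 = 9.
C[3]: E(K, 9) = 7; F ⊕ 7 = 8.
C[4]: E(K, 8) = 6; B ⊕ 6 = D.

C[0] = 3, C[1] = A, C[2] = 9, C[3] = 8, C[4] = D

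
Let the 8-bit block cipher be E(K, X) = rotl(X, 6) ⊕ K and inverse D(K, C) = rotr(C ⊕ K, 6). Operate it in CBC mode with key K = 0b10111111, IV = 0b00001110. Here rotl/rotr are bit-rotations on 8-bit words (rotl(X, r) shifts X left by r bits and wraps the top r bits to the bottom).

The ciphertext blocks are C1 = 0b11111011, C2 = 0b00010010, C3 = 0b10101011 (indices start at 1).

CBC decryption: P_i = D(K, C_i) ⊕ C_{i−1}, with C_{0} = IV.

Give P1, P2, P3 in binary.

P1: D(K, 0b11111011) = 0b00010001; 0b00010001 ⊕ 0b00001110 = 0b00011111.
P2: D(K, 0b00010010) = 0b10110110; 0b10110110 ⊕ 0b11111011 = 0b01001101.
P3: D(K, 0b10101011) = 0b01010000; 0b01010000 ⊕ 0b00010010 = 0b01000010.

P1 = 0b00011111, P2 = 0b01001101, P3 = 0b01000010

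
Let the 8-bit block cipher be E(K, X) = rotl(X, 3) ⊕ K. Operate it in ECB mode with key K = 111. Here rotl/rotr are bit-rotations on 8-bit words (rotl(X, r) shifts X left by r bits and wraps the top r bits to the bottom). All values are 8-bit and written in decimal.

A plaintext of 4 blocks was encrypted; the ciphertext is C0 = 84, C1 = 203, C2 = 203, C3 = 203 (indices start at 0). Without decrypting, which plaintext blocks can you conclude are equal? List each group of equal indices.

ECB encrypts each block independently with the same key, so equal ciphertext blocks imply equal plaintext blocks.
C1 = C2 = C3 = 203, so P1 = P2 = P3.

P1 = P2 = P3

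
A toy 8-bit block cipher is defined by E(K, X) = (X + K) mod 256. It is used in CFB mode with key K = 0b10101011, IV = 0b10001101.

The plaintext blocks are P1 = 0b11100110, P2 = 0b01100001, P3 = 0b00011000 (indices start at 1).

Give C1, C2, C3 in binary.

CFB encryption: C_i = P_i ⊕ E(K, C_{i−1}), with C_{0} = IV.
C1: E(K, 0b10001101) = 0b00111000; 0b11100110 ⊕ 0b00111000 = 0b11011110.
C2: E(K, 0b11011110) = 0b10001001; 0b01100001 ⊕ 0b10001001 = 0b11101000.
C3: E(K, 0b11101000) = 0b10010011; 0b00011000 ⊕ 0b10010011 = 0b10001011.

C1 = 0b11011110, C2 = 0b11101000, C3 = 0b10001011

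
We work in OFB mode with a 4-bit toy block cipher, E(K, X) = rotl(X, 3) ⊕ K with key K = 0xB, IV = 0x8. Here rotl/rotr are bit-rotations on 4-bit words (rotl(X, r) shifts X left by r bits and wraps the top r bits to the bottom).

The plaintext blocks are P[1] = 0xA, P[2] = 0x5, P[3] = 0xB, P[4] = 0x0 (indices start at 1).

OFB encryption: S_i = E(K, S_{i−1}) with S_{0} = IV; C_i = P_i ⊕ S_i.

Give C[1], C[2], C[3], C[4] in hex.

C[1]: S = E(K, 0x8) = 0xF; 0xA ⊕ 0xF = 0x5.
C[2]: S = E(K, 0xF) = 0x4; 0x5 ⊕ 0x4 = 0x1.
C[3]: S = E(K, 0x4) = 0x9; 0xB ⊕ 0x9 = 0x2.
C[4]: S = E(K, 0x9) = 0x7; 0x0 ⊕ 0x7 = 0x7.

C[1] = 0x5, C[2] = 0x1, C[3] = 0x2, C[4] = 0x7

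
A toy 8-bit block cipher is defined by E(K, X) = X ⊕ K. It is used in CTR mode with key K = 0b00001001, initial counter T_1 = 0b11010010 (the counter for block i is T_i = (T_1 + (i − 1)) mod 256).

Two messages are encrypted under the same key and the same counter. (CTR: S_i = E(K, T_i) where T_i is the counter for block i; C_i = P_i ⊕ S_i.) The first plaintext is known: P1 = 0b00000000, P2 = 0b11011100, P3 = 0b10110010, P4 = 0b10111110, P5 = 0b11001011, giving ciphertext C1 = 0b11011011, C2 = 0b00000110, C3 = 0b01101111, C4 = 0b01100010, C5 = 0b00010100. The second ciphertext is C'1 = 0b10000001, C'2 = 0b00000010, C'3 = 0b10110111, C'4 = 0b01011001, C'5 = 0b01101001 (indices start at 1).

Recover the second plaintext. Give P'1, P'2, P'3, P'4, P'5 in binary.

In CTR with a reused counter, both messages share the same keystream S_i, so C_i ⊕ C'_i = P_i ⊕ P'_i and thus P'_i = P_i ⊕ C_i ⊕ C'_i.
P'1: 0b00000000 ⊕ 0b11011011 ⊕ 0b10000001 = 0b01011010.
P'2: 0b11011100 ⊕ 0b00000110 ⊕ 0b00000010 = 0b11011000.
P'3: 0b10110010 ⊕ 0b01101111 ⊕ 0b10110111 = 0b01101010.
P'4: 0b10111110 ⊕ 0b01100010 ⊕ 0b01011001 = 0b10000101.
P'5: 0b11001011 ⊕ 0b00010100 ⊕ 0b01101001 = 0b10110110.

P'1 = 0b01011010, P'2 = 0b11011000, P'3 = 0b01101010, P'4 = 0b10000101, P'5 = 0b10110110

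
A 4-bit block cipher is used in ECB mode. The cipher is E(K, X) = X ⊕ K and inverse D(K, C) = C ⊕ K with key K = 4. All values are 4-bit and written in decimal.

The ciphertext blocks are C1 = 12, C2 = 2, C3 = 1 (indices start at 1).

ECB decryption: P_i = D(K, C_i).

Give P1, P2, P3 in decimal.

P1: D(K, 12) = 8.
P2: D(K, 2) = 6.
P3: D(K, 1) = 5.

P1 = 8, P2 = 6, P3 = 5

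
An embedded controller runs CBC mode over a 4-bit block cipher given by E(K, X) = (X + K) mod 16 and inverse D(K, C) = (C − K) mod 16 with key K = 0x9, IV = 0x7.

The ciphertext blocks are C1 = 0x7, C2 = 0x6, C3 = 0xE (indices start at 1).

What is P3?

P3 = 0x3

CBC decryption: P_i = D(K, C_i) ⊕ C_{i−1}, with C_{0} = IV.
P3: D(K, 0xE) = 0x5; 0x5 ⊕ 0x6 = 0x3.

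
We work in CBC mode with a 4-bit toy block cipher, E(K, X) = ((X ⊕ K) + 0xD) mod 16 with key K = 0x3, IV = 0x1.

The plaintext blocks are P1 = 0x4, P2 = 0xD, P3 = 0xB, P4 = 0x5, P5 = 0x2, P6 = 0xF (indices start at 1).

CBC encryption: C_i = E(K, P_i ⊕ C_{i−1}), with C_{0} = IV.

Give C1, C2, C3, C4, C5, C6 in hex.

C1: P1 ⊕ 0x1 = 0x5; E(K, 0x5) = 0x3.
C2: P2 ⊕ 0x3 = 0xE; E(K, 0xE) = 0xA.
C3: P3 ⊕ 0xA = 0x1; E(K, 0x1) = 0xF.
C4: P4 ⊕ 0xF = 0xA; E(K, 0xA) = 0x6.
C5: P5 ⊕ 0x6 = 0x4; E(K, 0x4) = 0x4.
C6: P6 ⊕ 0x4 = 0xB; E(K, 0xB) = 0x5.

C1 = 0x3, C2 = 0xA, C3 = 0xF, C4 = 0x6, C5 = 0x4, C6 = 0x5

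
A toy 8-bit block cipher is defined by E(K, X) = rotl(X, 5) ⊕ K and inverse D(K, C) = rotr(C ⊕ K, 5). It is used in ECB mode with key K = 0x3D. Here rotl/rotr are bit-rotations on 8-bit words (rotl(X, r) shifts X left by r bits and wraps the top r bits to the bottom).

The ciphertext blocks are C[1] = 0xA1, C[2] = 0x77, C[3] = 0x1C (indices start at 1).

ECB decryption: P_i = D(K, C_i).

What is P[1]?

P[1] = 0xE4

P[1]: D(K, 0xA1) = 0xE4.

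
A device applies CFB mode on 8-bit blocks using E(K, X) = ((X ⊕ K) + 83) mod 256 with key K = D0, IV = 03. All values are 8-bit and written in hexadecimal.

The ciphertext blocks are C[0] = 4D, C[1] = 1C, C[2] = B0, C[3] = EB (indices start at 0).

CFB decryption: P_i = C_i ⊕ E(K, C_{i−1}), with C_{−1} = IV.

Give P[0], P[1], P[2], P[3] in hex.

P[0] = 1B, P[1] = 3C, P[2] = FF, P[3] = 08

P[0]: E(K, 03) = 56; 4D ⊕ 56 = 1B.
P[1]: E(K, 4D) = 20; 1C ⊕ 20 = 3C.
P[2]: E(K, 1C) = 4F; B0 ⊕ 4F = FF.
P[3]: E(K, B0) = E3; EB ⊕ E3 = 08.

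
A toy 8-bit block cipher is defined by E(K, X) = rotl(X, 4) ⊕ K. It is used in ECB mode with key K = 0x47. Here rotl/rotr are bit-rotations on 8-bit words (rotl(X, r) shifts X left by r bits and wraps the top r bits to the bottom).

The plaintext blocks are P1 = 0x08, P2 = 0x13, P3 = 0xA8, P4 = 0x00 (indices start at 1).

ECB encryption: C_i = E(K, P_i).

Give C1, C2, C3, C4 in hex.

C1 = 0xC7, C2 = 0x76, C3 = 0xCD, C4 = 0x47

C1: E(K, 0x08) = 0xC7.
C2: E(K, 0x13) = 0x76.
C3: E(K, 0xA8) = 0xCD.
C4: E(K, 0x00) = 0x47.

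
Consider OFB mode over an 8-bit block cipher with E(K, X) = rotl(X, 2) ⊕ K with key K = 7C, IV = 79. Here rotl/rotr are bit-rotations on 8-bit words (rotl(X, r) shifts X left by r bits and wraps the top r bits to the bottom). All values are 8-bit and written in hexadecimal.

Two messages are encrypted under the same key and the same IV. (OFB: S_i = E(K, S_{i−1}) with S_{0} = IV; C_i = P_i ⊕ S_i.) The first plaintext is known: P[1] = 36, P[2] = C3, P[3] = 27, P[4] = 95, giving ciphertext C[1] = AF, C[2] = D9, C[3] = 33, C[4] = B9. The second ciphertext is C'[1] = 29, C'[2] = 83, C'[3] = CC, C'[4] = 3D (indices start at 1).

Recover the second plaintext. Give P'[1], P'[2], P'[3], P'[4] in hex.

P'[1] = B0, P'[2] = 99, P'[3] = D8, P'[4] = 11

In OFB with a reused IV, both messages share the same keystream S_i, so C_i ⊕ C'_i = P_i ⊕ P'_i and thus P'_i = P_i ⊕ C_i ⊕ C'_i.
P'[1]: 36 ⊕ AF ⊕ 29 = B0.
P'[2]: C3 ⊕ D9 ⊕ 83 = 99.
P'[3]: 27 ⊕ 33 ⊕ CC = D8.
P'[4]: 95 ⊕ B9 ⊕ 3D = 11.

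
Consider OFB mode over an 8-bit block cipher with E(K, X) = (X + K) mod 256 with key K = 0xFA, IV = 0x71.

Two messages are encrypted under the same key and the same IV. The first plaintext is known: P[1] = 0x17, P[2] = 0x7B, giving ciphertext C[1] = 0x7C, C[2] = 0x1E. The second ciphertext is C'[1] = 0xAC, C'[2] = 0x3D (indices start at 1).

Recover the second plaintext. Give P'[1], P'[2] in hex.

P'[1] = 0xC7, P'[2] = 0x58

In OFB with a reused IV, both messages share the same keystream S_i, so C_i ⊕ C'_i = P_i ⊕ P'_i and thus P'_i = P_i ⊕ C_i ⊕ C'_i.
P'[1]: 0x17 ⊕ 0x7C ⊕ 0xAC = 0xC7.
P'[2]: 0x7B ⊕ 0x1E ⊕ 0x3D = 0x58.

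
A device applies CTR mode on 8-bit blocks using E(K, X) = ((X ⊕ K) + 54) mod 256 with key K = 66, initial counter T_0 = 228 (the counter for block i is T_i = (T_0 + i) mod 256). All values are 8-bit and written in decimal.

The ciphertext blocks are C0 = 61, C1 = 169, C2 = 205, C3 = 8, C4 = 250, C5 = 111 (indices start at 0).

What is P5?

P5 = 142

CTR decryption: S_i = E(K, T_i) where T_i is the counter for block i; P_i = C_i ⊕ S_i.
P5: T = 233, S = E(K, T) = 225; 111 ⊕ 225 = 142.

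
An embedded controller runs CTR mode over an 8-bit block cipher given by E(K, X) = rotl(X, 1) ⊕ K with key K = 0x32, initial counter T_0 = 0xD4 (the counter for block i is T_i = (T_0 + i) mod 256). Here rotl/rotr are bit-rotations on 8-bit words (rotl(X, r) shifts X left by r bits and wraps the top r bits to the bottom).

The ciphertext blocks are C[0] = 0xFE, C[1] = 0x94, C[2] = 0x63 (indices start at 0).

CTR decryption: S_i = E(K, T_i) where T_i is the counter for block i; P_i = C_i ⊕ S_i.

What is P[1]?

P[1]: T = 0xD5, S = E(K, T) = 0x99; 0x94 ⊕ 0x99 = 0x0D.

P[1] = 0x0D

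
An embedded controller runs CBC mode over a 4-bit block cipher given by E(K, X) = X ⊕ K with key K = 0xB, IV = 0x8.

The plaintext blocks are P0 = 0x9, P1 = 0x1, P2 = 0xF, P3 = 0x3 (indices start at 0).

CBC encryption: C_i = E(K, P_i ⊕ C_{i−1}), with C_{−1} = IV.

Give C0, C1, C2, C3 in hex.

C0: P0 ⊕ 0x8 = 0x1; E(K, 0x1) = 0xA.
C1: P1 ⊕ 0xA = 0xB; E(K, 0xB) = 0x0.
C2: P2 ⊕ 0x0 = 0xF; E(K, 0xF) = 0x4.
C3: P3 ⊕ 0x4 = 0x7; E(K, 0x7) = 0xC.

C0 = 0xA, C1 = 0x0, C2 = 0x4, C3 = 0xC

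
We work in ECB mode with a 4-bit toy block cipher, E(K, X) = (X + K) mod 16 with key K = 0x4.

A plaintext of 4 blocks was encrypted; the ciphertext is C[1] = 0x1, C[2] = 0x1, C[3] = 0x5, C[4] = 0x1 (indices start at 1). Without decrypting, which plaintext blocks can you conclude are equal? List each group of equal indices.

P[1] = P[2] = P[4]

ECB encrypts each block independently with the same key, so equal ciphertext blocks imply equal plaintext blocks.
C[1] = C[2] = C[4] = 0x1, so P[1] = P[2] = P[4].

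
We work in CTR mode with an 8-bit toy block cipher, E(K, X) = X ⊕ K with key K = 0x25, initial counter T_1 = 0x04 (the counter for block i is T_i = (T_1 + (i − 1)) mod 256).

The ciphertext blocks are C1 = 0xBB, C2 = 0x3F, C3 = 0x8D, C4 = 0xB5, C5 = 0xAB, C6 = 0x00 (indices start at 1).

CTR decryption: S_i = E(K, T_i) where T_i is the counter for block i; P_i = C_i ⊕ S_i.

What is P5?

P5 = 0x86

P5: T = 0x08, S = E(K, T) = 0x2D; 0xAB ⊕ 0x2D = 0x86.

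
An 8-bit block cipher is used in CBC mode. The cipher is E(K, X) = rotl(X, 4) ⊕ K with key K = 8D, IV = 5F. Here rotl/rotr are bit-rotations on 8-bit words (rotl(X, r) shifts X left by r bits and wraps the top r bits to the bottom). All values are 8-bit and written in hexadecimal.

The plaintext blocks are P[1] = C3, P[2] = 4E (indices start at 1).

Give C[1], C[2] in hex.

C[1] = 44, C[2] = 2D

CBC encryption: C_i = E(K, P_i ⊕ C_{i−1}), with C_{0} = IV.
C[1]: P[1] ⊕ 5F = 9C; E(K, 9C) = 44.
C[2]: P[2] ⊕ 44 = 0A; E(K, 0A) = 2D.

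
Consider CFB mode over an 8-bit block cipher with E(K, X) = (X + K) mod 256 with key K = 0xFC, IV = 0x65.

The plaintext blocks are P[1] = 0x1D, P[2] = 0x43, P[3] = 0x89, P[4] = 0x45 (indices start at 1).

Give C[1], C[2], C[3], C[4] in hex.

C[1] = 0x7C, C[2] = 0x3B, C[3] = 0xBE, C[4] = 0xFF

CFB encryption: C_i = P_i ⊕ E(K, C_{i−1}), with C_{0} = IV.
C[1]: E(K, 0x65) = 0x61; 0x1D ⊕ 0x61 = 0x7C.
C[2]: E(K, 0x7C) = 0x78; 0x43 ⊕ 0x78 = 0x3B.
C[3]: E(K, 0x3B) = 0x37; 0x89 ⊕ 0x37 = 0xBE.
C[4]: E(K, 0xBE) = 0xBA; 0x45 ⊕ 0xBA = 0xFF.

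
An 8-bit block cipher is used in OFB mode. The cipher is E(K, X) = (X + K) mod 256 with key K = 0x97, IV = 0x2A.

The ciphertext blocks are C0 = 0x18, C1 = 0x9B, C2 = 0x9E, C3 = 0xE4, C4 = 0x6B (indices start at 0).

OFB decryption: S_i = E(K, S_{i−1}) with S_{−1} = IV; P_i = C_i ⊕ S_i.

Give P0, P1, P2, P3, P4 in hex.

P0 = 0xD9, P1 = 0xC3, P2 = 0x71, P3 = 0x62, P4 = 0x76

P0: S = E(K, 0x2A) = 0xC1; 0x18 ⊕ 0xC1 = 0xD9.
P1: S = E(K, 0xC1) = 0x58; 0x9B ⊕ 0x58 = 0xC3.
P2: S = E(K, 0x58) = 0xEF; 0x9E ⊕ 0xEF = 0x71.
P3: S = E(K, 0xEF) = 0x86; 0xE4 ⊕ 0x86 = 0x62.
P4: S = E(K, 0x86) = 0x1D; 0x6B ⊕ 0x1D = 0x76.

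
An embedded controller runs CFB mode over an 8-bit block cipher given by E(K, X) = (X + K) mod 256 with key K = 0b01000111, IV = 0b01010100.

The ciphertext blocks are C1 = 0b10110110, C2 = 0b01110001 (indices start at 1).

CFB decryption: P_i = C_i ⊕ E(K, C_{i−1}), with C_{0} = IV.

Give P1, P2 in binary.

P1 = 0b00101101, P2 = 0b10001100

P1: E(K, 0b01010100) = 0b10011011; 0b10110110 ⊕ 0b10011011 = 0b00101101.
P2: E(K, 0b10110110) = 0b11111101; 0b01110001 ⊕ 0b11111101 = 0b10001100.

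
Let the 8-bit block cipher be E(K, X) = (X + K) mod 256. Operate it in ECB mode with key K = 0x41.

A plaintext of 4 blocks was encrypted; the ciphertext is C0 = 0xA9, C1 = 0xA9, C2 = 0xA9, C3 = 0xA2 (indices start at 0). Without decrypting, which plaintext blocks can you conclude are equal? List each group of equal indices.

ECB encrypts each block independently with the same key, so equal ciphertext blocks imply equal plaintext blocks.
C0 = C1 = C2 = 0xA9, so P0 = P1 = P2.

P0 = P1 = P2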